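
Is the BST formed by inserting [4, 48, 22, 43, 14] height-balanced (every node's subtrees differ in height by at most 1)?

Tree (level-order array): [4, None, 48, 22, None, 14, 43]
Definition: a tree is height-balanced if, at every node, |h(left) - h(right)| <= 1 (empty subtree has height -1).
Bottom-up per-node check:
  node 14: h_left=-1, h_right=-1, diff=0 [OK], height=0
  node 43: h_left=-1, h_right=-1, diff=0 [OK], height=0
  node 22: h_left=0, h_right=0, diff=0 [OK], height=1
  node 48: h_left=1, h_right=-1, diff=2 [FAIL (|1--1|=2 > 1)], height=2
  node 4: h_left=-1, h_right=2, diff=3 [FAIL (|-1-2|=3 > 1)], height=3
Node 48 violates the condition: |1 - -1| = 2 > 1.
Result: Not balanced


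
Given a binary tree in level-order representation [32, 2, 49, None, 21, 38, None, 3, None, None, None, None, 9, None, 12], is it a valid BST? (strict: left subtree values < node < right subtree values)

Level-order array: [32, 2, 49, None, 21, 38, None, 3, None, None, None, None, 9, None, 12]
Validate using subtree bounds (lo, hi): at each node, require lo < value < hi,
then recurse left with hi=value and right with lo=value.
Preorder trace (stopping at first violation):
  at node 32 with bounds (-inf, +inf): OK
  at node 2 with bounds (-inf, 32): OK
  at node 21 with bounds (2, 32): OK
  at node 3 with bounds (2, 21): OK
  at node 9 with bounds (3, 21): OK
  at node 12 with bounds (9, 21): OK
  at node 49 with bounds (32, +inf): OK
  at node 38 with bounds (32, 49): OK
No violation found at any node.
Result: Valid BST


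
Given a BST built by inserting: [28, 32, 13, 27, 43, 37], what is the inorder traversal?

Tree insertion order: [28, 32, 13, 27, 43, 37]
Tree (level-order array): [28, 13, 32, None, 27, None, 43, None, None, 37]
Inorder traversal: [13, 27, 28, 32, 37, 43]


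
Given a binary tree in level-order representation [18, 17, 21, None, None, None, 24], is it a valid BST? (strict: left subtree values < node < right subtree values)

Level-order array: [18, 17, 21, None, None, None, 24]
Validate using subtree bounds (lo, hi): at each node, require lo < value < hi,
then recurse left with hi=value and right with lo=value.
Preorder trace (stopping at first violation):
  at node 18 with bounds (-inf, +inf): OK
  at node 17 with bounds (-inf, 18): OK
  at node 21 with bounds (18, +inf): OK
  at node 24 with bounds (21, +inf): OK
No violation found at any node.
Result: Valid BST


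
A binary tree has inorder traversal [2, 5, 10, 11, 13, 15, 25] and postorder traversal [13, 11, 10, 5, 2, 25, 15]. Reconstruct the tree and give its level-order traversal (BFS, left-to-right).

Inorder:   [2, 5, 10, 11, 13, 15, 25]
Postorder: [13, 11, 10, 5, 2, 25, 15]
Algorithm: postorder visits root last, so walk postorder right-to-left;
each value is the root of the current inorder slice — split it at that
value, recurse on the right subtree first, then the left.
Recursive splits:
  root=15; inorder splits into left=[2, 5, 10, 11, 13], right=[25]
  root=25; inorder splits into left=[], right=[]
  root=2; inorder splits into left=[], right=[5, 10, 11, 13]
  root=5; inorder splits into left=[], right=[10, 11, 13]
  root=10; inorder splits into left=[], right=[11, 13]
  root=11; inorder splits into left=[], right=[13]
  root=13; inorder splits into left=[], right=[]
Reconstructed level-order: [15, 2, 25, 5, 10, 11, 13]


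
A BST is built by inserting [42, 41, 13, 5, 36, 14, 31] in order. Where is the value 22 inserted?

Starting tree (level order): [42, 41, None, 13, None, 5, 36, None, None, 14, None, None, 31]
Insertion path: 42 -> 41 -> 13 -> 36 -> 14 -> 31
Result: insert 22 as left child of 31
Final tree (level order): [42, 41, None, 13, None, 5, 36, None, None, 14, None, None, 31, 22]


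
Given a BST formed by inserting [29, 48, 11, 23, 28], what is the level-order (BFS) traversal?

Tree insertion order: [29, 48, 11, 23, 28]
Tree (level-order array): [29, 11, 48, None, 23, None, None, None, 28]
BFS from the root, enqueuing left then right child of each popped node:
  queue [29] -> pop 29, enqueue [11, 48], visited so far: [29]
  queue [11, 48] -> pop 11, enqueue [23], visited so far: [29, 11]
  queue [48, 23] -> pop 48, enqueue [none], visited so far: [29, 11, 48]
  queue [23] -> pop 23, enqueue [28], visited so far: [29, 11, 48, 23]
  queue [28] -> pop 28, enqueue [none], visited so far: [29, 11, 48, 23, 28]
Result: [29, 11, 48, 23, 28]


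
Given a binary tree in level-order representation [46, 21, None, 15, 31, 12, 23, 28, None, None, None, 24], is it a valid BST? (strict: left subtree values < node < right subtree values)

Level-order array: [46, 21, None, 15, 31, 12, 23, 28, None, None, None, 24]
Validate using subtree bounds (lo, hi): at each node, require lo < value < hi,
then recurse left with hi=value and right with lo=value.
Preorder trace (stopping at first violation):
  at node 46 with bounds (-inf, +inf): OK
  at node 21 with bounds (-inf, 46): OK
  at node 15 with bounds (-inf, 21): OK
  at node 12 with bounds (-inf, 15): OK
  at node 23 with bounds (15, 21): VIOLATION
Node 23 violates its bound: not (15 < 23 < 21).
Result: Not a valid BST


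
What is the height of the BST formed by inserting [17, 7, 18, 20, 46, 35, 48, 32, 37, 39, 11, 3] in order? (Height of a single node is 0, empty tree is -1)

Insertion order: [17, 7, 18, 20, 46, 35, 48, 32, 37, 39, 11, 3]
Tree (level-order array): [17, 7, 18, 3, 11, None, 20, None, None, None, None, None, 46, 35, 48, 32, 37, None, None, None, None, None, 39]
Compute height bottom-up (empty subtree = -1):
  height(3) = 1 + max(-1, -1) = 0
  height(11) = 1 + max(-1, -1) = 0
  height(7) = 1 + max(0, 0) = 1
  height(32) = 1 + max(-1, -1) = 0
  height(39) = 1 + max(-1, -1) = 0
  height(37) = 1 + max(-1, 0) = 1
  height(35) = 1 + max(0, 1) = 2
  height(48) = 1 + max(-1, -1) = 0
  height(46) = 1 + max(2, 0) = 3
  height(20) = 1 + max(-1, 3) = 4
  height(18) = 1 + max(-1, 4) = 5
  height(17) = 1 + max(1, 5) = 6
Height = 6


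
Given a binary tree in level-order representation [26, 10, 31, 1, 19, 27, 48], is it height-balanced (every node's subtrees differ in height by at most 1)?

Tree (level-order array): [26, 10, 31, 1, 19, 27, 48]
Definition: a tree is height-balanced if, at every node, |h(left) - h(right)| <= 1 (empty subtree has height -1).
Bottom-up per-node check:
  node 1: h_left=-1, h_right=-1, diff=0 [OK], height=0
  node 19: h_left=-1, h_right=-1, diff=0 [OK], height=0
  node 10: h_left=0, h_right=0, diff=0 [OK], height=1
  node 27: h_left=-1, h_right=-1, diff=0 [OK], height=0
  node 48: h_left=-1, h_right=-1, diff=0 [OK], height=0
  node 31: h_left=0, h_right=0, diff=0 [OK], height=1
  node 26: h_left=1, h_right=1, diff=0 [OK], height=2
All nodes satisfy the balance condition.
Result: Balanced


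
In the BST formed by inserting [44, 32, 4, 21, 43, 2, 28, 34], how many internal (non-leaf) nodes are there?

Tree built from: [44, 32, 4, 21, 43, 2, 28, 34]
Tree (level-order array): [44, 32, None, 4, 43, 2, 21, 34, None, None, None, None, 28]
Rule: An internal node has at least one child.
Per-node child counts:
  node 44: 1 child(ren)
  node 32: 2 child(ren)
  node 4: 2 child(ren)
  node 2: 0 child(ren)
  node 21: 1 child(ren)
  node 28: 0 child(ren)
  node 43: 1 child(ren)
  node 34: 0 child(ren)
Matching nodes: [44, 32, 4, 21, 43]
Count of internal (non-leaf) nodes: 5


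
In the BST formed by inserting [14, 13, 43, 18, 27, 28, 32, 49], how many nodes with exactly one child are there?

Tree built from: [14, 13, 43, 18, 27, 28, 32, 49]
Tree (level-order array): [14, 13, 43, None, None, 18, 49, None, 27, None, None, None, 28, None, 32]
Rule: These are nodes with exactly 1 non-null child.
Per-node child counts:
  node 14: 2 child(ren)
  node 13: 0 child(ren)
  node 43: 2 child(ren)
  node 18: 1 child(ren)
  node 27: 1 child(ren)
  node 28: 1 child(ren)
  node 32: 0 child(ren)
  node 49: 0 child(ren)
Matching nodes: [18, 27, 28]
Count of nodes with exactly one child: 3


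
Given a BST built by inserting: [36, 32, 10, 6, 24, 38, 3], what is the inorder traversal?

Tree insertion order: [36, 32, 10, 6, 24, 38, 3]
Tree (level-order array): [36, 32, 38, 10, None, None, None, 6, 24, 3]
Inorder traversal: [3, 6, 10, 24, 32, 36, 38]


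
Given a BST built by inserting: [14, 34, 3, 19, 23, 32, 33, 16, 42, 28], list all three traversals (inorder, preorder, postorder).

Tree insertion order: [14, 34, 3, 19, 23, 32, 33, 16, 42, 28]
Tree (level-order array): [14, 3, 34, None, None, 19, 42, 16, 23, None, None, None, None, None, 32, 28, 33]
Inorder (L, root, R): [3, 14, 16, 19, 23, 28, 32, 33, 34, 42]
Preorder (root, L, R): [14, 3, 34, 19, 16, 23, 32, 28, 33, 42]
Postorder (L, R, root): [3, 16, 28, 33, 32, 23, 19, 42, 34, 14]


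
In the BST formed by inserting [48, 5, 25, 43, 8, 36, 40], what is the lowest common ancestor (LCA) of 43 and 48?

Tree insertion order: [48, 5, 25, 43, 8, 36, 40]
Tree (level-order array): [48, 5, None, None, 25, 8, 43, None, None, 36, None, None, 40]
In a BST, the LCA of p=43, q=48 is the first node v on the
root-to-leaf path with p <= v <= q (go left if both < v, right if both > v).
Walk from root:
  at 48: 43 <= 48 <= 48, this is the LCA
LCA = 48


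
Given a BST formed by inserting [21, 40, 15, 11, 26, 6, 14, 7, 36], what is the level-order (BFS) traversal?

Tree insertion order: [21, 40, 15, 11, 26, 6, 14, 7, 36]
Tree (level-order array): [21, 15, 40, 11, None, 26, None, 6, 14, None, 36, None, 7]
BFS from the root, enqueuing left then right child of each popped node:
  queue [21] -> pop 21, enqueue [15, 40], visited so far: [21]
  queue [15, 40] -> pop 15, enqueue [11], visited so far: [21, 15]
  queue [40, 11] -> pop 40, enqueue [26], visited so far: [21, 15, 40]
  queue [11, 26] -> pop 11, enqueue [6, 14], visited so far: [21, 15, 40, 11]
  queue [26, 6, 14] -> pop 26, enqueue [36], visited so far: [21, 15, 40, 11, 26]
  queue [6, 14, 36] -> pop 6, enqueue [7], visited so far: [21, 15, 40, 11, 26, 6]
  queue [14, 36, 7] -> pop 14, enqueue [none], visited so far: [21, 15, 40, 11, 26, 6, 14]
  queue [36, 7] -> pop 36, enqueue [none], visited so far: [21, 15, 40, 11, 26, 6, 14, 36]
  queue [7] -> pop 7, enqueue [none], visited so far: [21, 15, 40, 11, 26, 6, 14, 36, 7]
Result: [21, 15, 40, 11, 26, 6, 14, 36, 7]


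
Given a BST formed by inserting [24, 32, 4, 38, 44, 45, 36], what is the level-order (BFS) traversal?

Tree insertion order: [24, 32, 4, 38, 44, 45, 36]
Tree (level-order array): [24, 4, 32, None, None, None, 38, 36, 44, None, None, None, 45]
BFS from the root, enqueuing left then right child of each popped node:
  queue [24] -> pop 24, enqueue [4, 32], visited so far: [24]
  queue [4, 32] -> pop 4, enqueue [none], visited so far: [24, 4]
  queue [32] -> pop 32, enqueue [38], visited so far: [24, 4, 32]
  queue [38] -> pop 38, enqueue [36, 44], visited so far: [24, 4, 32, 38]
  queue [36, 44] -> pop 36, enqueue [none], visited so far: [24, 4, 32, 38, 36]
  queue [44] -> pop 44, enqueue [45], visited so far: [24, 4, 32, 38, 36, 44]
  queue [45] -> pop 45, enqueue [none], visited so far: [24, 4, 32, 38, 36, 44, 45]
Result: [24, 4, 32, 38, 36, 44, 45]


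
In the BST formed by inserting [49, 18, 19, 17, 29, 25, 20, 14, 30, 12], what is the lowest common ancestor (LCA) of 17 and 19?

Tree insertion order: [49, 18, 19, 17, 29, 25, 20, 14, 30, 12]
Tree (level-order array): [49, 18, None, 17, 19, 14, None, None, 29, 12, None, 25, 30, None, None, 20]
In a BST, the LCA of p=17, q=19 is the first node v on the
root-to-leaf path with p <= v <= q (go left if both < v, right if both > v).
Walk from root:
  at 49: both 17 and 19 < 49, go left
  at 18: 17 <= 18 <= 19, this is the LCA
LCA = 18


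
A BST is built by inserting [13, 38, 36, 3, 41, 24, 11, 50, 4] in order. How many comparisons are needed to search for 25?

Search path for 25: 13 -> 38 -> 36 -> 24
Found: False
Comparisons: 4


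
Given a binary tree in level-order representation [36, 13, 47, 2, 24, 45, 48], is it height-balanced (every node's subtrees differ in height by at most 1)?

Tree (level-order array): [36, 13, 47, 2, 24, 45, 48]
Definition: a tree is height-balanced if, at every node, |h(left) - h(right)| <= 1 (empty subtree has height -1).
Bottom-up per-node check:
  node 2: h_left=-1, h_right=-1, diff=0 [OK], height=0
  node 24: h_left=-1, h_right=-1, diff=0 [OK], height=0
  node 13: h_left=0, h_right=0, diff=0 [OK], height=1
  node 45: h_left=-1, h_right=-1, diff=0 [OK], height=0
  node 48: h_left=-1, h_right=-1, diff=0 [OK], height=0
  node 47: h_left=0, h_right=0, diff=0 [OK], height=1
  node 36: h_left=1, h_right=1, diff=0 [OK], height=2
All nodes satisfy the balance condition.
Result: Balanced


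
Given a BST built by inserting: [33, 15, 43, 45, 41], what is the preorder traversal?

Tree insertion order: [33, 15, 43, 45, 41]
Tree (level-order array): [33, 15, 43, None, None, 41, 45]
Preorder traversal: [33, 15, 43, 41, 45]


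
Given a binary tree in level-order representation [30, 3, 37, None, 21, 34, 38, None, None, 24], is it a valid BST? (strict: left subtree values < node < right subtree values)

Level-order array: [30, 3, 37, None, 21, 34, 38, None, None, 24]
Validate using subtree bounds (lo, hi): at each node, require lo < value < hi,
then recurse left with hi=value and right with lo=value.
Preorder trace (stopping at first violation):
  at node 30 with bounds (-inf, +inf): OK
  at node 3 with bounds (-inf, 30): OK
  at node 21 with bounds (3, 30): OK
  at node 37 with bounds (30, +inf): OK
  at node 34 with bounds (30, 37): OK
  at node 24 with bounds (30, 34): VIOLATION
Node 24 violates its bound: not (30 < 24 < 34).
Result: Not a valid BST


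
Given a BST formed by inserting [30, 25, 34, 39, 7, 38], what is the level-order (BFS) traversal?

Tree insertion order: [30, 25, 34, 39, 7, 38]
Tree (level-order array): [30, 25, 34, 7, None, None, 39, None, None, 38]
BFS from the root, enqueuing left then right child of each popped node:
  queue [30] -> pop 30, enqueue [25, 34], visited so far: [30]
  queue [25, 34] -> pop 25, enqueue [7], visited so far: [30, 25]
  queue [34, 7] -> pop 34, enqueue [39], visited so far: [30, 25, 34]
  queue [7, 39] -> pop 7, enqueue [none], visited so far: [30, 25, 34, 7]
  queue [39] -> pop 39, enqueue [38], visited so far: [30, 25, 34, 7, 39]
  queue [38] -> pop 38, enqueue [none], visited so far: [30, 25, 34, 7, 39, 38]
Result: [30, 25, 34, 7, 39, 38]


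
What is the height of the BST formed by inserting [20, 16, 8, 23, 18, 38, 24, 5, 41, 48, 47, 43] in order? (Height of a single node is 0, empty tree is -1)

Insertion order: [20, 16, 8, 23, 18, 38, 24, 5, 41, 48, 47, 43]
Tree (level-order array): [20, 16, 23, 8, 18, None, 38, 5, None, None, None, 24, 41, None, None, None, None, None, 48, 47, None, 43]
Compute height bottom-up (empty subtree = -1):
  height(5) = 1 + max(-1, -1) = 0
  height(8) = 1 + max(0, -1) = 1
  height(18) = 1 + max(-1, -1) = 0
  height(16) = 1 + max(1, 0) = 2
  height(24) = 1 + max(-1, -1) = 0
  height(43) = 1 + max(-1, -1) = 0
  height(47) = 1 + max(0, -1) = 1
  height(48) = 1 + max(1, -1) = 2
  height(41) = 1 + max(-1, 2) = 3
  height(38) = 1 + max(0, 3) = 4
  height(23) = 1 + max(-1, 4) = 5
  height(20) = 1 + max(2, 5) = 6
Height = 6


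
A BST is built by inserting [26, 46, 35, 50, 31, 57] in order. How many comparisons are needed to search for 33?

Search path for 33: 26 -> 46 -> 35 -> 31
Found: False
Comparisons: 4


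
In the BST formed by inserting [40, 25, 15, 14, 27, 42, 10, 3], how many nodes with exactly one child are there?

Tree built from: [40, 25, 15, 14, 27, 42, 10, 3]
Tree (level-order array): [40, 25, 42, 15, 27, None, None, 14, None, None, None, 10, None, 3]
Rule: These are nodes with exactly 1 non-null child.
Per-node child counts:
  node 40: 2 child(ren)
  node 25: 2 child(ren)
  node 15: 1 child(ren)
  node 14: 1 child(ren)
  node 10: 1 child(ren)
  node 3: 0 child(ren)
  node 27: 0 child(ren)
  node 42: 0 child(ren)
Matching nodes: [15, 14, 10]
Count of nodes with exactly one child: 3


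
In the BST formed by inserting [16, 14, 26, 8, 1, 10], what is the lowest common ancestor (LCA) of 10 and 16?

Tree insertion order: [16, 14, 26, 8, 1, 10]
Tree (level-order array): [16, 14, 26, 8, None, None, None, 1, 10]
In a BST, the LCA of p=10, q=16 is the first node v on the
root-to-leaf path with p <= v <= q (go left if both < v, right if both > v).
Walk from root:
  at 16: 10 <= 16 <= 16, this is the LCA
LCA = 16


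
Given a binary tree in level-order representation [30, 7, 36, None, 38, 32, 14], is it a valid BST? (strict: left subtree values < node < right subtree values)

Level-order array: [30, 7, 36, None, 38, 32, 14]
Validate using subtree bounds (lo, hi): at each node, require lo < value < hi,
then recurse left with hi=value and right with lo=value.
Preorder trace (stopping at first violation):
  at node 30 with bounds (-inf, +inf): OK
  at node 7 with bounds (-inf, 30): OK
  at node 38 with bounds (7, 30): VIOLATION
Node 38 violates its bound: not (7 < 38 < 30).
Result: Not a valid BST


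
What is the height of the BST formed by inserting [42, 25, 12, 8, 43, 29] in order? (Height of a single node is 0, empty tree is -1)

Insertion order: [42, 25, 12, 8, 43, 29]
Tree (level-order array): [42, 25, 43, 12, 29, None, None, 8]
Compute height bottom-up (empty subtree = -1):
  height(8) = 1 + max(-1, -1) = 0
  height(12) = 1 + max(0, -1) = 1
  height(29) = 1 + max(-1, -1) = 0
  height(25) = 1 + max(1, 0) = 2
  height(43) = 1 + max(-1, -1) = 0
  height(42) = 1 + max(2, 0) = 3
Height = 3


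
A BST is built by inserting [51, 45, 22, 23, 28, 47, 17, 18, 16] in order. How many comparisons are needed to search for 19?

Search path for 19: 51 -> 45 -> 22 -> 17 -> 18
Found: False
Comparisons: 5


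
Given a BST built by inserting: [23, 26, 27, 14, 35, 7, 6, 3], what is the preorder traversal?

Tree insertion order: [23, 26, 27, 14, 35, 7, 6, 3]
Tree (level-order array): [23, 14, 26, 7, None, None, 27, 6, None, None, 35, 3]
Preorder traversal: [23, 14, 7, 6, 3, 26, 27, 35]


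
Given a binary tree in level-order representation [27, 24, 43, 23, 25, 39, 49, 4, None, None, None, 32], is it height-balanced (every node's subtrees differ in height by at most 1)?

Tree (level-order array): [27, 24, 43, 23, 25, 39, 49, 4, None, None, None, 32]
Definition: a tree is height-balanced if, at every node, |h(left) - h(right)| <= 1 (empty subtree has height -1).
Bottom-up per-node check:
  node 4: h_left=-1, h_right=-1, diff=0 [OK], height=0
  node 23: h_left=0, h_right=-1, diff=1 [OK], height=1
  node 25: h_left=-1, h_right=-1, diff=0 [OK], height=0
  node 24: h_left=1, h_right=0, diff=1 [OK], height=2
  node 32: h_left=-1, h_right=-1, diff=0 [OK], height=0
  node 39: h_left=0, h_right=-1, diff=1 [OK], height=1
  node 49: h_left=-1, h_right=-1, diff=0 [OK], height=0
  node 43: h_left=1, h_right=0, diff=1 [OK], height=2
  node 27: h_left=2, h_right=2, diff=0 [OK], height=3
All nodes satisfy the balance condition.
Result: Balanced


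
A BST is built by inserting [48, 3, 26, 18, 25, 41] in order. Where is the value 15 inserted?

Starting tree (level order): [48, 3, None, None, 26, 18, 41, None, 25]
Insertion path: 48 -> 3 -> 26 -> 18
Result: insert 15 as left child of 18
Final tree (level order): [48, 3, None, None, 26, 18, 41, 15, 25]


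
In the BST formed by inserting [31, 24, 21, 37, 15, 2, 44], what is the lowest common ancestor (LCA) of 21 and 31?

Tree insertion order: [31, 24, 21, 37, 15, 2, 44]
Tree (level-order array): [31, 24, 37, 21, None, None, 44, 15, None, None, None, 2]
In a BST, the LCA of p=21, q=31 is the first node v on the
root-to-leaf path with p <= v <= q (go left if both < v, right if both > v).
Walk from root:
  at 31: 21 <= 31 <= 31, this is the LCA
LCA = 31


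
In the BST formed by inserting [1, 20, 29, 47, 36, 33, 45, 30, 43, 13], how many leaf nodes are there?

Tree built from: [1, 20, 29, 47, 36, 33, 45, 30, 43, 13]
Tree (level-order array): [1, None, 20, 13, 29, None, None, None, 47, 36, None, 33, 45, 30, None, 43]
Rule: A leaf has 0 children.
Per-node child counts:
  node 1: 1 child(ren)
  node 20: 2 child(ren)
  node 13: 0 child(ren)
  node 29: 1 child(ren)
  node 47: 1 child(ren)
  node 36: 2 child(ren)
  node 33: 1 child(ren)
  node 30: 0 child(ren)
  node 45: 1 child(ren)
  node 43: 0 child(ren)
Matching nodes: [13, 30, 43]
Count of leaf nodes: 3


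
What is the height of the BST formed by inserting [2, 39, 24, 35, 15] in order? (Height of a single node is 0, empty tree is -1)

Insertion order: [2, 39, 24, 35, 15]
Tree (level-order array): [2, None, 39, 24, None, 15, 35]
Compute height bottom-up (empty subtree = -1):
  height(15) = 1 + max(-1, -1) = 0
  height(35) = 1 + max(-1, -1) = 0
  height(24) = 1 + max(0, 0) = 1
  height(39) = 1 + max(1, -1) = 2
  height(2) = 1 + max(-1, 2) = 3
Height = 3


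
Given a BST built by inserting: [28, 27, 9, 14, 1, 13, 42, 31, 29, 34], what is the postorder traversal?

Tree insertion order: [28, 27, 9, 14, 1, 13, 42, 31, 29, 34]
Tree (level-order array): [28, 27, 42, 9, None, 31, None, 1, 14, 29, 34, None, None, 13]
Postorder traversal: [1, 13, 14, 9, 27, 29, 34, 31, 42, 28]


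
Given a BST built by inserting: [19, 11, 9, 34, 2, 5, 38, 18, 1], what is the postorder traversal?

Tree insertion order: [19, 11, 9, 34, 2, 5, 38, 18, 1]
Tree (level-order array): [19, 11, 34, 9, 18, None, 38, 2, None, None, None, None, None, 1, 5]
Postorder traversal: [1, 5, 2, 9, 18, 11, 38, 34, 19]


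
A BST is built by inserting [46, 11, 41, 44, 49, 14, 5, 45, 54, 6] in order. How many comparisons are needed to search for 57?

Search path for 57: 46 -> 49 -> 54
Found: False
Comparisons: 3


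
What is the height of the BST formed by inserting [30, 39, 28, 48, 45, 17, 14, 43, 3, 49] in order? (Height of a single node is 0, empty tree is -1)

Insertion order: [30, 39, 28, 48, 45, 17, 14, 43, 3, 49]
Tree (level-order array): [30, 28, 39, 17, None, None, 48, 14, None, 45, 49, 3, None, 43]
Compute height bottom-up (empty subtree = -1):
  height(3) = 1 + max(-1, -1) = 0
  height(14) = 1 + max(0, -1) = 1
  height(17) = 1 + max(1, -1) = 2
  height(28) = 1 + max(2, -1) = 3
  height(43) = 1 + max(-1, -1) = 0
  height(45) = 1 + max(0, -1) = 1
  height(49) = 1 + max(-1, -1) = 0
  height(48) = 1 + max(1, 0) = 2
  height(39) = 1 + max(-1, 2) = 3
  height(30) = 1 + max(3, 3) = 4
Height = 4


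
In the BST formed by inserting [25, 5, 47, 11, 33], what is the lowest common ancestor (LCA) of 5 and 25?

Tree insertion order: [25, 5, 47, 11, 33]
Tree (level-order array): [25, 5, 47, None, 11, 33]
In a BST, the LCA of p=5, q=25 is the first node v on the
root-to-leaf path with p <= v <= q (go left if both < v, right if both > v).
Walk from root:
  at 25: 5 <= 25 <= 25, this is the LCA
LCA = 25


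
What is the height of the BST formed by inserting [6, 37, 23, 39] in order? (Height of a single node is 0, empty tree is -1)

Insertion order: [6, 37, 23, 39]
Tree (level-order array): [6, None, 37, 23, 39]
Compute height bottom-up (empty subtree = -1):
  height(23) = 1 + max(-1, -1) = 0
  height(39) = 1 + max(-1, -1) = 0
  height(37) = 1 + max(0, 0) = 1
  height(6) = 1 + max(-1, 1) = 2
Height = 2


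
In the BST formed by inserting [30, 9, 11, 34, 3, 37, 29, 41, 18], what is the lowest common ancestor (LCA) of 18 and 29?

Tree insertion order: [30, 9, 11, 34, 3, 37, 29, 41, 18]
Tree (level-order array): [30, 9, 34, 3, 11, None, 37, None, None, None, 29, None, 41, 18]
In a BST, the LCA of p=18, q=29 is the first node v on the
root-to-leaf path with p <= v <= q (go left if both < v, right if both > v).
Walk from root:
  at 30: both 18 and 29 < 30, go left
  at 9: both 18 and 29 > 9, go right
  at 11: both 18 and 29 > 11, go right
  at 29: 18 <= 29 <= 29, this is the LCA
LCA = 29


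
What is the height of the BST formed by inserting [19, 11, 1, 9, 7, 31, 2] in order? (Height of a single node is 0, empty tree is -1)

Insertion order: [19, 11, 1, 9, 7, 31, 2]
Tree (level-order array): [19, 11, 31, 1, None, None, None, None, 9, 7, None, 2]
Compute height bottom-up (empty subtree = -1):
  height(2) = 1 + max(-1, -1) = 0
  height(7) = 1 + max(0, -1) = 1
  height(9) = 1 + max(1, -1) = 2
  height(1) = 1 + max(-1, 2) = 3
  height(11) = 1 + max(3, -1) = 4
  height(31) = 1 + max(-1, -1) = 0
  height(19) = 1 + max(4, 0) = 5
Height = 5


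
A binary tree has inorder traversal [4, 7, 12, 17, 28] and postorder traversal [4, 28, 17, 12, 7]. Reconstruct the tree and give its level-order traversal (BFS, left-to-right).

Inorder:   [4, 7, 12, 17, 28]
Postorder: [4, 28, 17, 12, 7]
Algorithm: postorder visits root last, so walk postorder right-to-left;
each value is the root of the current inorder slice — split it at that
value, recurse on the right subtree first, then the left.
Recursive splits:
  root=7; inorder splits into left=[4], right=[12, 17, 28]
  root=12; inorder splits into left=[], right=[17, 28]
  root=17; inorder splits into left=[], right=[28]
  root=28; inorder splits into left=[], right=[]
  root=4; inorder splits into left=[], right=[]
Reconstructed level-order: [7, 4, 12, 17, 28]


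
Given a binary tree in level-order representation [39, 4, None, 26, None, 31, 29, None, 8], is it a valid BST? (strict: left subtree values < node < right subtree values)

Level-order array: [39, 4, None, 26, None, 31, 29, None, 8]
Validate using subtree bounds (lo, hi): at each node, require lo < value < hi,
then recurse left with hi=value and right with lo=value.
Preorder trace (stopping at first violation):
  at node 39 with bounds (-inf, +inf): OK
  at node 4 with bounds (-inf, 39): OK
  at node 26 with bounds (-inf, 4): VIOLATION
Node 26 violates its bound: not (-inf < 26 < 4).
Result: Not a valid BST


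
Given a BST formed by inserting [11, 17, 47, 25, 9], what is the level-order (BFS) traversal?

Tree insertion order: [11, 17, 47, 25, 9]
Tree (level-order array): [11, 9, 17, None, None, None, 47, 25]
BFS from the root, enqueuing left then right child of each popped node:
  queue [11] -> pop 11, enqueue [9, 17], visited so far: [11]
  queue [9, 17] -> pop 9, enqueue [none], visited so far: [11, 9]
  queue [17] -> pop 17, enqueue [47], visited so far: [11, 9, 17]
  queue [47] -> pop 47, enqueue [25], visited so far: [11, 9, 17, 47]
  queue [25] -> pop 25, enqueue [none], visited so far: [11, 9, 17, 47, 25]
Result: [11, 9, 17, 47, 25]


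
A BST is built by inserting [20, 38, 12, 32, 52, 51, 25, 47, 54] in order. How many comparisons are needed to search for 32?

Search path for 32: 20 -> 38 -> 32
Found: True
Comparisons: 3


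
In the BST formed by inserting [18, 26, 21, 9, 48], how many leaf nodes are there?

Tree built from: [18, 26, 21, 9, 48]
Tree (level-order array): [18, 9, 26, None, None, 21, 48]
Rule: A leaf has 0 children.
Per-node child counts:
  node 18: 2 child(ren)
  node 9: 0 child(ren)
  node 26: 2 child(ren)
  node 21: 0 child(ren)
  node 48: 0 child(ren)
Matching nodes: [9, 21, 48]
Count of leaf nodes: 3


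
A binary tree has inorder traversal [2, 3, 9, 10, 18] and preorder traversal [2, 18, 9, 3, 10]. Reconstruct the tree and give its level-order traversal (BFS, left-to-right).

Inorder:  [2, 3, 9, 10, 18]
Preorder: [2, 18, 9, 3, 10]
Algorithm: preorder visits root first, so consume preorder in order;
for each root, split the current inorder slice at that value into
left-subtree inorder and right-subtree inorder, then recurse.
Recursive splits:
  root=2; inorder splits into left=[], right=[3, 9, 10, 18]
  root=18; inorder splits into left=[3, 9, 10], right=[]
  root=9; inorder splits into left=[3], right=[10]
  root=3; inorder splits into left=[], right=[]
  root=10; inorder splits into left=[], right=[]
Reconstructed level-order: [2, 18, 9, 3, 10]


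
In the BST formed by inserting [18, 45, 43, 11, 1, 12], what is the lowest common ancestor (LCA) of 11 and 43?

Tree insertion order: [18, 45, 43, 11, 1, 12]
Tree (level-order array): [18, 11, 45, 1, 12, 43]
In a BST, the LCA of p=11, q=43 is the first node v on the
root-to-leaf path with p <= v <= q (go left if both < v, right if both > v).
Walk from root:
  at 18: 11 <= 18 <= 43, this is the LCA
LCA = 18


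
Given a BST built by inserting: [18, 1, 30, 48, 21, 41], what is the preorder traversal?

Tree insertion order: [18, 1, 30, 48, 21, 41]
Tree (level-order array): [18, 1, 30, None, None, 21, 48, None, None, 41]
Preorder traversal: [18, 1, 30, 21, 48, 41]


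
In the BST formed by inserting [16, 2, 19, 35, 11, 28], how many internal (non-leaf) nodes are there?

Tree built from: [16, 2, 19, 35, 11, 28]
Tree (level-order array): [16, 2, 19, None, 11, None, 35, None, None, 28]
Rule: An internal node has at least one child.
Per-node child counts:
  node 16: 2 child(ren)
  node 2: 1 child(ren)
  node 11: 0 child(ren)
  node 19: 1 child(ren)
  node 35: 1 child(ren)
  node 28: 0 child(ren)
Matching nodes: [16, 2, 19, 35]
Count of internal (non-leaf) nodes: 4


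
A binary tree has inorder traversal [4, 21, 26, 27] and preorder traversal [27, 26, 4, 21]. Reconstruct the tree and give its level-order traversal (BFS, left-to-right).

Inorder:  [4, 21, 26, 27]
Preorder: [27, 26, 4, 21]
Algorithm: preorder visits root first, so consume preorder in order;
for each root, split the current inorder slice at that value into
left-subtree inorder and right-subtree inorder, then recurse.
Recursive splits:
  root=27; inorder splits into left=[4, 21, 26], right=[]
  root=26; inorder splits into left=[4, 21], right=[]
  root=4; inorder splits into left=[], right=[21]
  root=21; inorder splits into left=[], right=[]
Reconstructed level-order: [27, 26, 4, 21]


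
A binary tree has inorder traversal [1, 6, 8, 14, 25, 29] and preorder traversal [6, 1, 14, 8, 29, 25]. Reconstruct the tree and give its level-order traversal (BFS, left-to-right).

Inorder:  [1, 6, 8, 14, 25, 29]
Preorder: [6, 1, 14, 8, 29, 25]
Algorithm: preorder visits root first, so consume preorder in order;
for each root, split the current inorder slice at that value into
left-subtree inorder and right-subtree inorder, then recurse.
Recursive splits:
  root=6; inorder splits into left=[1], right=[8, 14, 25, 29]
  root=1; inorder splits into left=[], right=[]
  root=14; inorder splits into left=[8], right=[25, 29]
  root=8; inorder splits into left=[], right=[]
  root=29; inorder splits into left=[25], right=[]
  root=25; inorder splits into left=[], right=[]
Reconstructed level-order: [6, 1, 14, 8, 29, 25]


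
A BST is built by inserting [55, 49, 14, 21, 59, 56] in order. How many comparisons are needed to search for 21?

Search path for 21: 55 -> 49 -> 14 -> 21
Found: True
Comparisons: 4


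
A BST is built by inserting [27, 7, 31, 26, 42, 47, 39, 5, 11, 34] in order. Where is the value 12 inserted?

Starting tree (level order): [27, 7, 31, 5, 26, None, 42, None, None, 11, None, 39, 47, None, None, 34]
Insertion path: 27 -> 7 -> 26 -> 11
Result: insert 12 as right child of 11
Final tree (level order): [27, 7, 31, 5, 26, None, 42, None, None, 11, None, 39, 47, None, 12, 34]


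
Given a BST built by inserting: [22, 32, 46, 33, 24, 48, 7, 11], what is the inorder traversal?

Tree insertion order: [22, 32, 46, 33, 24, 48, 7, 11]
Tree (level-order array): [22, 7, 32, None, 11, 24, 46, None, None, None, None, 33, 48]
Inorder traversal: [7, 11, 22, 24, 32, 33, 46, 48]


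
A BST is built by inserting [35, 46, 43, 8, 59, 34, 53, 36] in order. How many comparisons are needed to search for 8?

Search path for 8: 35 -> 8
Found: True
Comparisons: 2


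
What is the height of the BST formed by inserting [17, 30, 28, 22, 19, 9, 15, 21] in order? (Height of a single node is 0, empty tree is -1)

Insertion order: [17, 30, 28, 22, 19, 9, 15, 21]
Tree (level-order array): [17, 9, 30, None, 15, 28, None, None, None, 22, None, 19, None, None, 21]
Compute height bottom-up (empty subtree = -1):
  height(15) = 1 + max(-1, -1) = 0
  height(9) = 1 + max(-1, 0) = 1
  height(21) = 1 + max(-1, -1) = 0
  height(19) = 1 + max(-1, 0) = 1
  height(22) = 1 + max(1, -1) = 2
  height(28) = 1 + max(2, -1) = 3
  height(30) = 1 + max(3, -1) = 4
  height(17) = 1 + max(1, 4) = 5
Height = 5


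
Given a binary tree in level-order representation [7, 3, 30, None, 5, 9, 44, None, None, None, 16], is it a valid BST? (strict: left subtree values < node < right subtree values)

Level-order array: [7, 3, 30, None, 5, 9, 44, None, None, None, 16]
Validate using subtree bounds (lo, hi): at each node, require lo < value < hi,
then recurse left with hi=value and right with lo=value.
Preorder trace (stopping at first violation):
  at node 7 with bounds (-inf, +inf): OK
  at node 3 with bounds (-inf, 7): OK
  at node 5 with bounds (3, 7): OK
  at node 30 with bounds (7, +inf): OK
  at node 9 with bounds (7, 30): OK
  at node 16 with bounds (9, 30): OK
  at node 44 with bounds (30, +inf): OK
No violation found at any node.
Result: Valid BST


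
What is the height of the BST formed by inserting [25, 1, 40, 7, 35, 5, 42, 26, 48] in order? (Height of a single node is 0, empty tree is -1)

Insertion order: [25, 1, 40, 7, 35, 5, 42, 26, 48]
Tree (level-order array): [25, 1, 40, None, 7, 35, 42, 5, None, 26, None, None, 48]
Compute height bottom-up (empty subtree = -1):
  height(5) = 1 + max(-1, -1) = 0
  height(7) = 1 + max(0, -1) = 1
  height(1) = 1 + max(-1, 1) = 2
  height(26) = 1 + max(-1, -1) = 0
  height(35) = 1 + max(0, -1) = 1
  height(48) = 1 + max(-1, -1) = 0
  height(42) = 1 + max(-1, 0) = 1
  height(40) = 1 + max(1, 1) = 2
  height(25) = 1 + max(2, 2) = 3
Height = 3


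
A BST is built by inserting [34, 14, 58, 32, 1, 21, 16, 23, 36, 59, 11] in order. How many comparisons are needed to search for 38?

Search path for 38: 34 -> 58 -> 36
Found: False
Comparisons: 3


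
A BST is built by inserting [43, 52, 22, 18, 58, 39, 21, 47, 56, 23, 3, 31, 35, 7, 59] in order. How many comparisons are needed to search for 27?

Search path for 27: 43 -> 22 -> 39 -> 23 -> 31
Found: False
Comparisons: 5


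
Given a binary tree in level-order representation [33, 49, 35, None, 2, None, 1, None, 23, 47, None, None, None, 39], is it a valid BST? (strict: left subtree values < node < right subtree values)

Level-order array: [33, 49, 35, None, 2, None, 1, None, 23, 47, None, None, None, 39]
Validate using subtree bounds (lo, hi): at each node, require lo < value < hi,
then recurse left with hi=value and right with lo=value.
Preorder trace (stopping at first violation):
  at node 33 with bounds (-inf, +inf): OK
  at node 49 with bounds (-inf, 33): VIOLATION
Node 49 violates its bound: not (-inf < 49 < 33).
Result: Not a valid BST


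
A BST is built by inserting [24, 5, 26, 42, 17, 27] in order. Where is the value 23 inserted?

Starting tree (level order): [24, 5, 26, None, 17, None, 42, None, None, 27]
Insertion path: 24 -> 5 -> 17
Result: insert 23 as right child of 17
Final tree (level order): [24, 5, 26, None, 17, None, 42, None, 23, 27]


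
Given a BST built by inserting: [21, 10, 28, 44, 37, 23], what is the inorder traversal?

Tree insertion order: [21, 10, 28, 44, 37, 23]
Tree (level-order array): [21, 10, 28, None, None, 23, 44, None, None, 37]
Inorder traversal: [10, 21, 23, 28, 37, 44]


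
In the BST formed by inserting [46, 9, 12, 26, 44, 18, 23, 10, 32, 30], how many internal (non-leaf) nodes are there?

Tree built from: [46, 9, 12, 26, 44, 18, 23, 10, 32, 30]
Tree (level-order array): [46, 9, None, None, 12, 10, 26, None, None, 18, 44, None, 23, 32, None, None, None, 30]
Rule: An internal node has at least one child.
Per-node child counts:
  node 46: 1 child(ren)
  node 9: 1 child(ren)
  node 12: 2 child(ren)
  node 10: 0 child(ren)
  node 26: 2 child(ren)
  node 18: 1 child(ren)
  node 23: 0 child(ren)
  node 44: 1 child(ren)
  node 32: 1 child(ren)
  node 30: 0 child(ren)
Matching nodes: [46, 9, 12, 26, 18, 44, 32]
Count of internal (non-leaf) nodes: 7


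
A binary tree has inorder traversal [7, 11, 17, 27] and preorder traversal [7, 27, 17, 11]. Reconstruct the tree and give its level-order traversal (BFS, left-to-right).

Inorder:  [7, 11, 17, 27]
Preorder: [7, 27, 17, 11]
Algorithm: preorder visits root first, so consume preorder in order;
for each root, split the current inorder slice at that value into
left-subtree inorder and right-subtree inorder, then recurse.
Recursive splits:
  root=7; inorder splits into left=[], right=[11, 17, 27]
  root=27; inorder splits into left=[11, 17], right=[]
  root=17; inorder splits into left=[11], right=[]
  root=11; inorder splits into left=[], right=[]
Reconstructed level-order: [7, 27, 17, 11]


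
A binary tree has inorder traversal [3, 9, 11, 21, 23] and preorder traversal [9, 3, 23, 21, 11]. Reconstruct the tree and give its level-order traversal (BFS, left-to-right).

Inorder:  [3, 9, 11, 21, 23]
Preorder: [9, 3, 23, 21, 11]
Algorithm: preorder visits root first, so consume preorder in order;
for each root, split the current inorder slice at that value into
left-subtree inorder and right-subtree inorder, then recurse.
Recursive splits:
  root=9; inorder splits into left=[3], right=[11, 21, 23]
  root=3; inorder splits into left=[], right=[]
  root=23; inorder splits into left=[11, 21], right=[]
  root=21; inorder splits into left=[11], right=[]
  root=11; inorder splits into left=[], right=[]
Reconstructed level-order: [9, 3, 23, 21, 11]


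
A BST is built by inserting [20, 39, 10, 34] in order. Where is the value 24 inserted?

Starting tree (level order): [20, 10, 39, None, None, 34]
Insertion path: 20 -> 39 -> 34
Result: insert 24 as left child of 34
Final tree (level order): [20, 10, 39, None, None, 34, None, 24]


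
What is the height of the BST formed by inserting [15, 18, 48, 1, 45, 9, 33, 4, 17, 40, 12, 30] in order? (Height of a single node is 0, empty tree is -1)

Insertion order: [15, 18, 48, 1, 45, 9, 33, 4, 17, 40, 12, 30]
Tree (level-order array): [15, 1, 18, None, 9, 17, 48, 4, 12, None, None, 45, None, None, None, None, None, 33, None, 30, 40]
Compute height bottom-up (empty subtree = -1):
  height(4) = 1 + max(-1, -1) = 0
  height(12) = 1 + max(-1, -1) = 0
  height(9) = 1 + max(0, 0) = 1
  height(1) = 1 + max(-1, 1) = 2
  height(17) = 1 + max(-1, -1) = 0
  height(30) = 1 + max(-1, -1) = 0
  height(40) = 1 + max(-1, -1) = 0
  height(33) = 1 + max(0, 0) = 1
  height(45) = 1 + max(1, -1) = 2
  height(48) = 1 + max(2, -1) = 3
  height(18) = 1 + max(0, 3) = 4
  height(15) = 1 + max(2, 4) = 5
Height = 5


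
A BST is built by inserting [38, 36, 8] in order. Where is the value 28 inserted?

Starting tree (level order): [38, 36, None, 8]
Insertion path: 38 -> 36 -> 8
Result: insert 28 as right child of 8
Final tree (level order): [38, 36, None, 8, None, None, 28]


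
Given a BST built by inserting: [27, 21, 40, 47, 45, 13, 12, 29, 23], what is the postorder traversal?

Tree insertion order: [27, 21, 40, 47, 45, 13, 12, 29, 23]
Tree (level-order array): [27, 21, 40, 13, 23, 29, 47, 12, None, None, None, None, None, 45]
Postorder traversal: [12, 13, 23, 21, 29, 45, 47, 40, 27]


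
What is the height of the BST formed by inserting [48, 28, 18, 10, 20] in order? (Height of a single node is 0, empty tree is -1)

Insertion order: [48, 28, 18, 10, 20]
Tree (level-order array): [48, 28, None, 18, None, 10, 20]
Compute height bottom-up (empty subtree = -1):
  height(10) = 1 + max(-1, -1) = 0
  height(20) = 1 + max(-1, -1) = 0
  height(18) = 1 + max(0, 0) = 1
  height(28) = 1 + max(1, -1) = 2
  height(48) = 1 + max(2, -1) = 3
Height = 3


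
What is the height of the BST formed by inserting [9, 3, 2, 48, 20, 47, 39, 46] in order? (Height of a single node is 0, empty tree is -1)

Insertion order: [9, 3, 2, 48, 20, 47, 39, 46]
Tree (level-order array): [9, 3, 48, 2, None, 20, None, None, None, None, 47, 39, None, None, 46]
Compute height bottom-up (empty subtree = -1):
  height(2) = 1 + max(-1, -1) = 0
  height(3) = 1 + max(0, -1) = 1
  height(46) = 1 + max(-1, -1) = 0
  height(39) = 1 + max(-1, 0) = 1
  height(47) = 1 + max(1, -1) = 2
  height(20) = 1 + max(-1, 2) = 3
  height(48) = 1 + max(3, -1) = 4
  height(9) = 1 + max(1, 4) = 5
Height = 5
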